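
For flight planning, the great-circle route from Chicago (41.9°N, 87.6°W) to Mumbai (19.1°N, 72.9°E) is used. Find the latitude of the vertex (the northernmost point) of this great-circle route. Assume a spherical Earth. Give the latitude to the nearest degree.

≈ 75°N

The great circle lies in the plane with unit normal n̂ = (p₁ × p₂)/|p₁ × p₂|.
Here n̂_z ≈ +0.262; the vertex latitude is φ_max = arccos|n̂_z| ≈ 74.8°.
Check via Clairaut: cos φ_max = |cos φ₁| · sin C = cos(41.9°)·sin(20.6°) ≈ 0.262, again giving ≈ 74.8°.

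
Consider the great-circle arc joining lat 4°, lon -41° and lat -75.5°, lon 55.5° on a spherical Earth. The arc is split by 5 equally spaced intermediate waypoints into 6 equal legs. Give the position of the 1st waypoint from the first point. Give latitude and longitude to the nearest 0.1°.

≈ lat -11.4°, lon -37.0°

Convert each endpoint to a unit vector on the sphere (x = cos φ cos λ, y = cos φ sin λ, z = sin φ).
The central angle between the endpoints is δ = arccos(p₁·p₂) ≈ 1.667 rad (95.5°).
Interpolate at f = 1/6 with slerp weights a = sin((1−f)δ)/sin δ ≈ 0.988, b = sin(fδ)/sin δ ≈ 0.276.
p = a·p₁ + b·p₂ ≈ (0.783, -0.590, -0.198); φ = arcsin(p_z) ≈ -11.41°, λ = atan2(p_y, p_x) ≈ -36.99°.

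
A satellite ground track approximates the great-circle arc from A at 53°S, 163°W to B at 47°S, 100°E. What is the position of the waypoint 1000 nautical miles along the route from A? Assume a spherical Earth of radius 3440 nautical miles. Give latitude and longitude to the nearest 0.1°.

Write both endpoints as unit vectors p₁, p₂ with components (cos φ cos λ, cos φ sin λ, sin φ).
The central angle between the endpoints is δ = arccos(p₁·p₂) ≈ 1.007 rad (57.7°). The total great-circle distance is δ·R ≈ 1.007 × 3440 ≈ 3465 nmi, so the target fraction is f = 1000/3465 ≈ 0.289.
Interpolate at f ≈ 0.289 with slerp weights a = sin((1−f)δ)/sin δ ≈ 0.777, b = sin(fδ)/sin δ ≈ 0.339.
p = a·p₁ + b·p₂ ≈ (-0.487, 0.091, -0.868); φ = arcsin(p_z) ≈ -60.28°, λ = atan2(p_y, p_x) ≈ 169.42°.

≈ 60.3°S, 169.4°E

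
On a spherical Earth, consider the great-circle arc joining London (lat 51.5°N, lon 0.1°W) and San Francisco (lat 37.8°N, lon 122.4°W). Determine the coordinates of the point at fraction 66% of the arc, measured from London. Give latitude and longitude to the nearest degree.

Write both endpoints as unit vectors p₁, p₂ with components (cos φ cos λ, cos φ sin λ, sin φ).
The central angle between the endpoints is δ = arccos(p₁·p₂) ≈ 1.352 rad (77.5°).
Interpolate at f = 0.66 with slerp weights a = sin((1−f)δ)/sin δ ≈ 0.455, b = sin(fδ)/sin δ ≈ 0.798.
p = a·p₁ + b·p₂ ≈ (-0.055, -0.533, 0.845); φ = arcsin(p_z) ≈ 57.63°, λ = atan2(p_y, p_x) ≈ -95.87°.

≈ lat 58°N, lon 96°W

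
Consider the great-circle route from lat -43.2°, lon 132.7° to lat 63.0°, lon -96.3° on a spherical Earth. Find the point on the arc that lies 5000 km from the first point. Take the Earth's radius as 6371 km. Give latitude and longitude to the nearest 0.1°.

Convert each endpoint to a unit vector on the sphere (x = cos φ cos λ, y = cos φ sin λ, z = sin φ).
The central angle between the endpoints is δ = arccos(p₁·p₂) ≈ 2.545 rad (145.8°). The total great-circle distance is δ·R ≈ 2.545 × 6371 ≈ 16212 km, so the target fraction is f = 5000/16212 ≈ 0.308.
Interpolate at f ≈ 0.308 with slerp weights a = sin((1−f)δ)/sin δ ≈ 1.747, b = sin(fδ)/sin δ ≈ 1.257.
p = a·p₁ + b·p₂ ≈ (-0.926, 0.369, -0.076); φ = arcsin(p_z) ≈ -4.36°, λ = atan2(p_y, p_x) ≈ 158.29°.

≈ lat -4.4°, lon 158.3°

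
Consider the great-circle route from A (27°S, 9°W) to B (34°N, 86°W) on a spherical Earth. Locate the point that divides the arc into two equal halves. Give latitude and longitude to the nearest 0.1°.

Write both endpoints as unit vectors p₁, p₂ with components (cos φ cos λ, cos φ sin λ, sin φ).
The central angle between the endpoints is δ = arccos(p₁·p₂) ≈ 1.659 rad (95.0°).
Interpolate at f = 1/2 with slerp weights a = sin((1−f)δ)/sin δ ≈ 0.740, b = sin(fδ)/sin δ ≈ 0.740.
p = a·p₁ + b·p₂ ≈ (0.694, -0.715, 0.078); φ = arcsin(p_z) ≈ 4.47°, λ = atan2(p_y, p_x) ≈ -45.86°.

≈ (4.5°N, 45.9°W)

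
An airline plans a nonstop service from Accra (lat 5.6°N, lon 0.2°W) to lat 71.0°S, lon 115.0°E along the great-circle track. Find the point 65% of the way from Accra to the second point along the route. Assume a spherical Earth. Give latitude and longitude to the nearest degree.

Write both endpoints as unit vectors p₁, p₂ with components (cos φ cos λ, cos φ sin λ, sin φ).
The central angle between the endpoints is δ = arccos(p₁·p₂) ≈ 1.803 rad (103.3°).
Interpolate at f = 0.65 with slerp weights a = sin((1−f)δ)/sin δ ≈ 0.606, b = sin(fδ)/sin δ ≈ 0.947.
p = a·p₁ + b·p₂ ≈ (0.473, 0.277, -0.836); φ = arcsin(p_z) ≈ -56.74°, λ = atan2(p_y, p_x) ≈ 30.38°.

≈ lat 57°S, lon 30°E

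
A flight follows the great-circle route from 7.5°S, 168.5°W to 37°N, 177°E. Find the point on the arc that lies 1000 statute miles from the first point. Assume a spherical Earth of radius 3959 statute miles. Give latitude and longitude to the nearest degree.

Convert each endpoint to a unit vector on the sphere (x = cos φ cos λ, y = cos φ sin λ, z = sin φ).
The central angle between the endpoints is δ = arccos(p₁·p₂) ≈ 0.812 rad (46.5°). The total great-circle distance is δ·R ≈ 0.812 × 3959 ≈ 3215 mi, so the target fraction is f = 1000/3215 ≈ 0.311.
Interpolate at f ≈ 0.311 with slerp weights a = sin((1−f)δ)/sin δ ≈ 0.731, b = sin(fδ)/sin δ ≈ 0.344.
p = a·p₁ + b·p₂ ≈ (-0.985, -0.130, 0.112); φ = arcsin(p_z) ≈ 6.42°, λ = atan2(p_y, p_x) ≈ -172.47°.

≈ 6°N, 172°W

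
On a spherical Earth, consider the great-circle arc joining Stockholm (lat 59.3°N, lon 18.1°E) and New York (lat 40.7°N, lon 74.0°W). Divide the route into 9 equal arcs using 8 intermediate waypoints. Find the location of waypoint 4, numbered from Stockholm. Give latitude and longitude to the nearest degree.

Write both endpoints as unit vectors p₁, p₂ with components (cos φ cos λ, cos φ sin λ, sin φ).
The central angle between the endpoints is δ = arccos(p₁·p₂) ≈ 0.993 rad (56.9°).
Interpolate at f = 4/9 with slerp weights a = sin((1−f)δ)/sin δ ≈ 0.626, b = sin(fδ)/sin δ ≈ 0.510.
p = a·p₁ + b·p₂ ≈ (0.410, -0.272, 0.870); φ = arcsin(p_z) ≈ 60.51°, λ = atan2(p_y, p_x) ≈ -33.58°.

≈ lat 61°N, lon 34°W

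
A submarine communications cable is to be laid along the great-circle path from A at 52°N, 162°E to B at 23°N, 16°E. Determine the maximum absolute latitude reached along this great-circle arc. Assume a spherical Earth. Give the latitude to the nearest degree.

The great circle lies in the plane with unit normal n̂ = (p₁ × p₂)/|p₁ × p₂|.
Here n̂_z ≈ -0.321; the vertex latitude is φ_max = arccos|n̂_z| ≈ 71.3°.
Check via Clairaut: cos φ_max = |cos φ₁| · sin C = cos(52.0°)·sin(31.4°) ≈ 0.321, again giving ≈ 71.3°.

≈ 71°N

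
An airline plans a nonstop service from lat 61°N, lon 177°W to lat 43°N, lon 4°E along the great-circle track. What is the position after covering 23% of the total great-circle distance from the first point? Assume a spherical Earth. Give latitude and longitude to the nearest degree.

From cos δ = sin φ₁ sin φ₂ + cos φ₁ cos φ₂ cos Δλ, the central angle is δ ≈ 1.326 rad (76.0°).
Interpolate at f = 0.23 with slerp weights a = sin((1−f)δ)/sin δ ≈ 0.879, b = sin(fδ)/sin δ ≈ 0.310.
p = a·p₁ + b·p₂ ≈ (-0.200, -0.007, 0.980); φ = arcsin(p_z) ≈ 78.48°, λ = atan2(p_y, p_x) ≈ -178.13°.

≈ lat 78°N, lon 178°W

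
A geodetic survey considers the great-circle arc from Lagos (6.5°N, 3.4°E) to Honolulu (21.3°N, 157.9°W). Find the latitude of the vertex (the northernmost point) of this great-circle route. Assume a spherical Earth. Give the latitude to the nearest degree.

≈ 57°N

The great circle lies in the plane with unit normal n̂ = (p₁ × p₂)/|p₁ × p₂|.
Here n̂_z ≈ -0.540; the vertex latitude is φ_max = arccos|n̂_z| ≈ 57.3°.
Check via Clairaut: cos φ_max = |cos φ₁| · sin C = cos(6.5°)·sin(33.0°) ≈ 0.540, again giving ≈ 57.3°.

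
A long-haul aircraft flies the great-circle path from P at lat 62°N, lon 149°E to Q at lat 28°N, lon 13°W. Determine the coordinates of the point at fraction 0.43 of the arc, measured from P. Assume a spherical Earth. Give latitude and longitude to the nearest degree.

≈ lat 77°N, lon 16°E

Write both endpoints as unit vectors p₁, p₂ with components (cos φ cos λ, cos φ sin λ, sin φ).
The central angle between the endpoints is δ = arccos(p₁·p₂) ≈ 1.551 rad (88.8°).
Interpolate at f = 0.43 with slerp weights a = sin((1−f)δ)/sin δ ≈ 0.773, b = sin(fδ)/sin δ ≈ 0.619.
p = a·p₁ + b·p₂ ≈ (0.221, 0.064, 0.973); φ = arcsin(p_z) ≈ 76.70°, λ = atan2(p_y, p_x) ≈ 16.18°.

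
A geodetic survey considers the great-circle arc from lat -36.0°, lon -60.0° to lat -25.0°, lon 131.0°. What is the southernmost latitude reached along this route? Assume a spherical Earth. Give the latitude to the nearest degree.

The great circle lies in the plane with unit normal n̂ = (p₁ × p₂)/|p₁ × p₂|.
Here n̂_z ≈ -0.159; the vertex latitude is φ_max = arccos|n̂_z| ≈ 80.9°.
Check via Clairaut: cos φ_max = |cos φ₁| · sin C = cos(36.0°)·sin(168.7°) ≈ 0.159, again giving ≈ 80.9°.

≈ -81°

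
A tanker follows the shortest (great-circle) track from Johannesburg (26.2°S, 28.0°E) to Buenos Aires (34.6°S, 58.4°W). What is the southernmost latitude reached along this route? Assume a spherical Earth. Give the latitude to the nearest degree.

The great circle lies in the plane with unit normal n̂ = (p₁ × p₂)/|p₁ × p₂|.
Here n̂_z ≈ -0.772; the vertex latitude is φ_max = arccos|n̂_z| ≈ 39.5°.
Check via Clairaut: cos φ_max = |cos φ₁| · sin C = cos(26.2°)·sin(120.6°) ≈ 0.772, again giving ≈ 39.5°.

≈ 39°S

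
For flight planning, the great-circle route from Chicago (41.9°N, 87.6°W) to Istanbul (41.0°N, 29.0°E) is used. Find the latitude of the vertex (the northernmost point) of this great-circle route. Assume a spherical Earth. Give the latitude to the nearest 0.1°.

The great circle lies in the plane with unit normal n̂ = (p₁ × p₂)/|p₁ × p₂|.
Here n̂_z ≈ +0.511; the vertex latitude is φ_max = arccos|n̂_z| ≈ 59.3°.

≈ 59.3°N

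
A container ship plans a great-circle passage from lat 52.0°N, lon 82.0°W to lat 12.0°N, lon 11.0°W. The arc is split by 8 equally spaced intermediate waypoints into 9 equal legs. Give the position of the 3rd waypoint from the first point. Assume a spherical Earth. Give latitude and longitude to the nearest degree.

≈ lat 44°N, lon 50°W

The haversine formula gives a central angle δ ≈ 1.203 rad (68.9°) between the endpoints.
Interpolate at f = 3/9 with slerp weights a = sin((1−f)δ)/sin δ ≈ 0.770, b = sin(fδ)/sin δ ≈ 0.418.
p = a·p₁ + b·p₂ ≈ (0.468, -0.548, 0.694); φ = arcsin(p_z) ≈ 43.94°, λ = atan2(p_y, p_x) ≈ -49.51°.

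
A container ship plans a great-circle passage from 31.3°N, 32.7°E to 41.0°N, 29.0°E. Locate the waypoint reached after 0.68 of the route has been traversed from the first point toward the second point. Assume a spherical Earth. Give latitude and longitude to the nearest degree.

From cos δ = sin φ₁ sin φ₂ + cos φ₁ cos φ₂ cos Δλ, the central angle is δ ≈ 0.177 rad (10.1°).
Interpolate at f = 0.68 with slerp weights a = sin((1−f)δ)/sin δ ≈ 0.322, b = sin(fδ)/sin δ ≈ 0.682.
p = a·p₁ + b·p₂ ≈ (0.681, 0.398, 0.614); φ = arcsin(p_z) ≈ 37.91°, λ = atan2(p_y, p_x) ≈ 30.29°.

≈ 38°N, 30°E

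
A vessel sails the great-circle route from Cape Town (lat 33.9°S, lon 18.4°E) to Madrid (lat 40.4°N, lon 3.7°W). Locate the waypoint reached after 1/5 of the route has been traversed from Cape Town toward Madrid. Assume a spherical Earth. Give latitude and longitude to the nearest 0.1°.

≈ lat 19.1°S, lon 13.7°E

Write both endpoints as unit vectors p₁, p₂ with components (cos φ cos λ, cos φ sin λ, sin φ).
The central angle between the endpoints is δ = arccos(p₁·p₂) ≈ 1.345 rad (77.0°).
Interpolate at f = 1/5 with slerp weights a = sin((1−f)δ)/sin δ ≈ 0.903, b = sin(fδ)/sin δ ≈ 0.273.
p = a·p₁ + b·p₂ ≈ (0.918, 0.223, -0.327); φ = arcsin(p_z) ≈ -19.08°, λ = atan2(p_y, p_x) ≈ 13.66°.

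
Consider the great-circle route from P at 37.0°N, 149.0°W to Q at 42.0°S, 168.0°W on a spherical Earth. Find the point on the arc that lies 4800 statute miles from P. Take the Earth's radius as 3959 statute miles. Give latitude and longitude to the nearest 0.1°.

≈ 30.9°S, 164.5°W

Convert each endpoint to a unit vector on the sphere (x = cos φ cos λ, y = cos φ sin λ, z = sin φ).
The central angle between the endpoints is δ = arccos(p₁·p₂) ≈ 1.412 rad (80.9°). The total great-circle distance is δ·R ≈ 1.412 × 3959 ≈ 5589 mi, so the target fraction is f = 4800/5589 ≈ 0.859.
Interpolate at f ≈ 0.859 with slerp weights a = sin((1−f)δ)/sin δ ≈ 0.200, b = sin(fδ)/sin δ ≈ 0.948.
p = a·p₁ + b·p₂ ≈ (-0.827, -0.229, -0.514); φ = arcsin(p_z) ≈ -30.93°, λ = atan2(p_y, p_x) ≈ -164.52°.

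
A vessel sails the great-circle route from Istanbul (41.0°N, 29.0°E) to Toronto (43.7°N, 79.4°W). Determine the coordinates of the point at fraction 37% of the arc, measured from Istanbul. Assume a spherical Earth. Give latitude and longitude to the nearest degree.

Convert each endpoint to a unit vector on the sphere (x = cos φ cos λ, y = cos φ sin λ, z = sin φ).
The central angle between the endpoints is δ = arccos(p₁·p₂) ≈ 1.286 rad (73.7°).
Interpolate at f = 0.37 with slerp weights a = sin((1−f)δ)/sin δ ≈ 0.755, b = sin(fδ)/sin δ ≈ 0.477.
p = a·p₁ + b·p₂ ≈ (0.562, -0.063, 0.825); φ = arcsin(p_z) ≈ 55.58°, λ = atan2(p_y, p_x) ≈ -6.40°.

≈ 56°N, 6°W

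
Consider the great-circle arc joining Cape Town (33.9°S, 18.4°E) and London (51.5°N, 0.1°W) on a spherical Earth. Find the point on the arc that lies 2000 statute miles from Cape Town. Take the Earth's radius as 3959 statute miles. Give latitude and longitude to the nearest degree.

Write both endpoints as unit vectors p₁, p₂ with components (cos φ cos λ, cos φ sin λ, sin φ).
The central angle between the endpoints is δ = arccos(p₁·p₂) ≈ 1.517 rad (86.9°). The total great-circle distance is δ·R ≈ 1.517 × 3959 ≈ 6007 mi, so the target fraction is f = 2000/6007 ≈ 0.333.
Interpolate at f ≈ 0.333 with slerp weights a = sin((1−f)δ)/sin δ ≈ 0.849, b = sin(fδ)/sin δ ≈ 0.485.
p = a·p₁ + b·p₂ ≈ (0.970, 0.222, -0.094); φ = arcsin(p_z) ≈ -5.41°, λ = atan2(p_y, p_x) ≈ 12.88°.

≈ 5°S, 13°E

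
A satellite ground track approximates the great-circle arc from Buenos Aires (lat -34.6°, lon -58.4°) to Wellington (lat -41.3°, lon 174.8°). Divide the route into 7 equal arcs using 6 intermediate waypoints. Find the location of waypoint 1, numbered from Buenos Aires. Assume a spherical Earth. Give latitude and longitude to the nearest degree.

≈ lat -44°, lon -69°

Convert each endpoint to a unit vector on the sphere (x = cos φ cos λ, y = cos φ sin λ, z = sin φ).
The central angle between the endpoints is δ = arccos(p₁·p₂) ≈ 1.566 rad (89.8°).
Interpolate at f = 1/7 with slerp weights a = sin((1−f)δ)/sin δ ≈ 0.974, b = sin(fδ)/sin δ ≈ 0.222.
p = a·p₁ + b·p₂ ≈ (0.254, -0.668, -0.700); φ = arcsin(p_z) ≈ -44.40°, λ = atan2(p_y, p_x) ≈ -69.17°.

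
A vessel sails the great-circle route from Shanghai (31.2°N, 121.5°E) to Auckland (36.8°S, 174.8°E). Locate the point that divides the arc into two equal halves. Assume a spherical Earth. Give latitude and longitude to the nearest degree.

≈ 3°S, 147°E

Write both endpoints as unit vectors p₁, p₂ with components (cos φ cos λ, cos φ sin λ, sin φ).
The central angle between the endpoints is δ = arccos(p₁·p₂) ≈ 1.472 rad (84.3°).
Interpolate at f = 1/2 with slerp weights a = sin((1−f)δ)/sin δ ≈ 0.675, b = sin(fδ)/sin δ ≈ 0.675.
p = a·p₁ + b·p₂ ≈ (-0.839, 0.541, -0.055); φ = arcsin(p_z) ≈ -3.13°, λ = atan2(p_y, p_x) ≈ 147.20°.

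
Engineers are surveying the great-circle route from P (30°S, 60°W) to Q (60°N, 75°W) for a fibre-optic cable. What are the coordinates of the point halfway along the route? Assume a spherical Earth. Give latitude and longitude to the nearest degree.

From cos δ = sin φ₁ sin φ₂ + cos φ₁ cos φ₂ cos Δλ, the central angle is δ ≈ 1.586 rad (90.8°).
Interpolate at f = 1/2 with slerp weights a = sin((1−f)δ)/sin δ ≈ 0.712, b = sin(fδ)/sin δ ≈ 0.712.
p = a·p₁ + b·p₂ ≈ (0.401, -0.878, 0.261); φ = arcsin(p_z) ≈ 15.11°, λ = atan2(p_y, p_x) ≈ -65.48°.

≈ (15°N, 65°W)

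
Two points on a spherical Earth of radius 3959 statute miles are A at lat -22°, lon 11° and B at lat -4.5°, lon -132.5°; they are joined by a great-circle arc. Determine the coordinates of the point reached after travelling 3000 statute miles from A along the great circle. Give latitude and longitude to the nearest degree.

≈ lat -38°, lon -36°

The haversine formula gives a central angle δ ≈ 2.365 rad (135.5°) between the endpoints. The total great-circle distance is δ·R ≈ 2.365 × 3959 ≈ 9365 mi, so the target fraction is f = 3000/9365 ≈ 0.320.
Interpolate at f ≈ 0.320 with slerp weights a = sin((1−f)δ)/sin δ ≈ 1.427, b = sin(fδ)/sin δ ≈ 0.981.
p = a·p₁ + b·p₂ ≈ (0.638, -0.469, -0.611); φ = arcsin(p_z) ≈ -37.69°, λ = atan2(p_y, p_x) ≈ -36.32°.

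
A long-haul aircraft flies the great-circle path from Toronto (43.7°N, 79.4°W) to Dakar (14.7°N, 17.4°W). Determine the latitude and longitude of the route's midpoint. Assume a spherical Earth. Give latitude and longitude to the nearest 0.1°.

Convert each endpoint to a unit vector on the sphere (x = cos φ cos λ, y = cos φ sin λ, z = sin φ).
The central angle between the endpoints is δ = arccos(p₁·p₂) ≈ 1.043 rad (59.8°).
Interpolate at f = 1/2 with slerp weights a = sin((1−f)δ)/sin δ ≈ 0.577, b = sin(fδ)/sin δ ≈ 0.577.
p = a·p₁ + b·p₂ ≈ (0.609, -0.577, 0.545); φ = arcsin(p_z) ≈ 33.01°, λ = atan2(p_y, p_x) ≈ -43.44°.

≈ (33.0°N, 43.4°W)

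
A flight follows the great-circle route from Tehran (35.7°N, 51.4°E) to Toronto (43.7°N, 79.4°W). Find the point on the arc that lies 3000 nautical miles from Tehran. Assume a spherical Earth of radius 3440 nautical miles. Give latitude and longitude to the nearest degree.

Convert each endpoint to a unit vector on the sphere (x = cos φ cos λ, y = cos φ sin λ, z = sin φ).
The central angle between the endpoints is δ = arccos(p₁·p₂) ≈ 1.551 rad (88.9°). The total great-circle distance is δ·R ≈ 1.551 × 3440 ≈ 5336 nmi, so the target fraction is f = 3000/5336 ≈ 0.562.
Interpolate at f ≈ 0.562 with slerp weights a = sin((1−f)δ)/sin δ ≈ 0.628, b = sin(fδ)/sin δ ≈ 0.766.
p = a·p₁ + b·p₂ ≈ (0.420, -0.145, 0.896); φ = arcsin(p_z) ≈ 63.60°, λ = atan2(p_y, p_x) ≈ -19.10°.

≈ (64°N, 19°W)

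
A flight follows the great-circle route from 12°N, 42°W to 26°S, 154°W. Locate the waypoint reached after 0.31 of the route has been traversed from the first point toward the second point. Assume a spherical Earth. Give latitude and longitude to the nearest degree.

≈ 3°S, 74°W

Write both endpoints as unit vectors p₁, p₂ with components (cos φ cos λ, cos φ sin λ, sin φ).
The central angle between the endpoints is δ = arccos(p₁·p₂) ≈ 2.005 rad (114.9°).
Interpolate at f = 0.31 with slerp weights a = sin((1−f)δ)/sin δ ≈ 1.083, b = sin(fδ)/sin δ ≈ 0.642.
p = a·p₁ + b·p₂ ≈ (0.269, -0.962, -0.056); φ = arcsin(p_z) ≈ -3.22°, λ = atan2(p_y, p_x) ≈ -74.39°.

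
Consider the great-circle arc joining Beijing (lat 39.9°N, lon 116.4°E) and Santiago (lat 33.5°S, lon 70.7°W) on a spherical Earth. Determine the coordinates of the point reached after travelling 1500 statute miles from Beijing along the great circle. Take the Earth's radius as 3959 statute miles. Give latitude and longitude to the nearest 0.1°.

Convert each endpoint to a unit vector on the sphere (x = cos φ cos λ, y = cos φ sin λ, z = sin φ).
The central angle between the endpoints is δ = arccos(p₁·p₂) ≈ 2.992 rad (171.4°). The total great-circle distance is δ·R ≈ 2.992 × 3959 ≈ 11846 mi, so the target fraction is f = 1500/11846 ≈ 0.127.
Interpolate at f ≈ 0.127 with slerp weights a = sin((1−f)δ)/sin δ ≈ 3.387, b = sin(fδ)/sin δ ≈ 2.485.
p = a·p₁ + b·p₂ ≈ (-0.470, 0.371, 0.801); φ = arcsin(p_z) ≈ 53.19°, λ = atan2(p_y, p_x) ≈ 141.71°.

≈ lat 53.2°N, lon 141.7°E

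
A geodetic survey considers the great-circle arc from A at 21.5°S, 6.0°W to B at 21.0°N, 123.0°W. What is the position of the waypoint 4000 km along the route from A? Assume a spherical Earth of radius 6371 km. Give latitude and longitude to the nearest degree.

Convert each endpoint to a unit vector on the sphere (x = cos φ cos λ, y = cos φ sin λ, z = sin φ).
The central angle between the endpoints is δ = arccos(p₁·p₂) ≈ 2.124 rad (121.7°). The total great-circle distance is δ·R ≈ 2.124 × 6371 ≈ 13534 km, so the target fraction is f = 4000/13534 ≈ 0.296.
Interpolate at f ≈ 0.296 with slerp weights a = sin((1−f)δ)/sin δ ≈ 1.172, b = sin(fδ)/sin δ ≈ 0.691.
p = a·p₁ + b·p₂ ≈ (0.734, -0.655, -0.182); φ = arcsin(p_z) ≈ -10.50°, λ = atan2(p_y, p_x) ≈ -41.74°.

≈ 10°S, 42°W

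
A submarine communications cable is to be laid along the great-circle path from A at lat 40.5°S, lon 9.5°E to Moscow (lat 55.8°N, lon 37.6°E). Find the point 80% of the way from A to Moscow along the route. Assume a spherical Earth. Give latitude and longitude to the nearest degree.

≈ lat 37°N, lon 29°E

Write both endpoints as unit vectors p₁, p₂ with components (cos φ cos λ, cos φ sin λ, sin φ).
The central angle between the endpoints is δ = arccos(p₁·p₂) ≈ 1.732 rad (99.2°).
Interpolate at f = 0.80 with slerp weights a = sin((1−f)δ)/sin δ ≈ 0.344, b = sin(fδ)/sin δ ≈ 0.996.
p = a·p₁ + b·p₂ ≈ (0.701, 0.385, 0.600); φ = arcsin(p_z) ≈ 36.88°, λ = atan2(p_y, p_x) ≈ 28.74°.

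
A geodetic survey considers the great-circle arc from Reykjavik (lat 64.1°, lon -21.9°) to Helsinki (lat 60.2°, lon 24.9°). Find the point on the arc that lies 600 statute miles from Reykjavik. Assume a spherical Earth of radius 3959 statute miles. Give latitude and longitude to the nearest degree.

≈ lat 64°, lon -2°

From cos δ = sin φ₁ sin φ₂ + cos φ₁ cos φ₂ cos Δλ, the central angle is δ ≈ 0.379 rad (21.7°). The total great-circle distance is δ·R ≈ 0.379 × 3959 ≈ 1499 mi, so the target fraction is f = 600/1499 ≈ 0.400.
Interpolate at f ≈ 0.400 with slerp weights a = sin((1−f)δ)/sin δ ≈ 0.609, b = sin(fδ)/sin δ ≈ 0.409.
p = a·p₁ + b·p₂ ≈ (0.431, -0.014, 0.902); φ = arcsin(p_z) ≈ 64.46°, λ = atan2(p_y, p_x) ≈ -1.82°.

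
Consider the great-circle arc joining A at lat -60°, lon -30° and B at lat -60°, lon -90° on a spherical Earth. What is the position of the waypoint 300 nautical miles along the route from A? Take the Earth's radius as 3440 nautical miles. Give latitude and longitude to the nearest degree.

≈ lat -62°, lon -40°

From cos δ = sin φ₁ sin φ₂ + cos φ₁ cos φ₂ cos Δλ, the central angle is δ ≈ 0.505 rad (29.0°). The total great-circle distance is δ·R ≈ 0.505 × 3440 ≈ 1738 nmi, so the target fraction is f = 300/1738 ≈ 0.173.
Interpolate at f ≈ 0.173 with slerp weights a = sin((1−f)δ)/sin δ ≈ 0.839, b = sin(fδ)/sin δ ≈ 0.180.
p = a·p₁ + b·p₂ ≈ (0.363, -0.300, -0.882); φ = arcsin(p_z) ≈ -61.91°, λ = atan2(p_y, p_x) ≈ -39.52°.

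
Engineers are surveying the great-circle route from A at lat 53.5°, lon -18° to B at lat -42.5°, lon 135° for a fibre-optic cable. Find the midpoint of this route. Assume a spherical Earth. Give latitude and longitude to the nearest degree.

Write both endpoints as unit vectors p₁, p₂ with components (cos φ cos λ, cos φ sin λ, sin φ).
The central angle between the endpoints is δ = arccos(p₁·p₂) ≈ 2.776 rad (159.0°).
Interpolate at f = 1/2 with slerp weights a = sin((1−f)δ)/sin δ ≈ 2.749, b = sin(fδ)/sin δ ≈ 2.749.
p = a·p₁ + b·p₂ ≈ (0.122, 0.928, 0.353); φ = arcsin(p_z) ≈ 20.65°, λ = atan2(p_y, p_x) ≈ 82.51°.

≈ lat 21°, lon 83°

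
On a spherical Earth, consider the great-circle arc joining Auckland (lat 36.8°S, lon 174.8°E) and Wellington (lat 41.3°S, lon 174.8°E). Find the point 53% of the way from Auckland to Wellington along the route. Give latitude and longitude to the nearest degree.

Convert each endpoint to a unit vector on the sphere (x = cos φ cos λ, y = cos φ sin λ, z = sin φ).
The central angle between the endpoints is δ = arccos(p₁·p₂) ≈ 0.079 rad (4.5°).
Interpolate at f = 0.53 with slerp weights a = sin((1−f)δ)/sin δ ≈ 0.470, b = sin(fδ)/sin δ ≈ 0.530.
p = a·p₁ + b·p₂ ≈ (-0.772, 0.070, -0.632); φ = arcsin(p_z) ≈ -39.19°, λ = atan2(p_y, p_x) ≈ 174.80°.

≈ lat 39°S, lon 175°E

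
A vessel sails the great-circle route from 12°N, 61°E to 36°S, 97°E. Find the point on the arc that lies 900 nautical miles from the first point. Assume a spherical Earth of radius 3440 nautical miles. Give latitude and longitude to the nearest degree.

≈ 1°S, 69°E

From cos δ = sin φ₁ sin φ₂ + cos φ₁ cos φ₂ cos Δλ, the central angle is δ ≈ 1.026 rad (58.8°). The total great-circle distance is δ·R ≈ 1.026 × 3440 ≈ 3530 nmi, so the target fraction is f = 900/3530 ≈ 0.255.
Interpolate at f ≈ 0.255 with slerp weights a = sin((1−f)δ)/sin δ ≈ 0.809, b = sin(fδ)/sin δ ≈ 0.302.
p = a·p₁ + b·p₂ ≈ (0.354, 0.935, -0.009); φ = arcsin(p_z) ≈ -0.54°, λ = atan2(p_y, p_x) ≈ 69.27°.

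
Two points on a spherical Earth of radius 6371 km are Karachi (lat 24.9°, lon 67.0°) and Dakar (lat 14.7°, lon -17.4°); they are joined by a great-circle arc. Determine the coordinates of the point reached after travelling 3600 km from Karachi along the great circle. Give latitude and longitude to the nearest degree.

≈ lat 27°, lon 31°

Convert each endpoint to a unit vector on the sphere (x = cos φ cos λ, y = cos φ sin λ, z = sin φ).
The central angle between the endpoints is δ = arccos(p₁·p₂) ≈ 1.377 rad (78.9°). The total great-circle distance is δ·R ≈ 1.377 × 6371 ≈ 8774 km, so the target fraction is f = 3600/8774 ≈ 0.410.
Interpolate at f ≈ 0.410 with slerp weights a = sin((1−f)δ)/sin δ ≈ 0.740, b = sin(fδ)/sin δ ≈ 0.546.
p = a·p₁ + b·p₂ ≈ (0.766, 0.460, 0.450); φ = arcsin(p_z) ≈ 26.73°, λ = atan2(p_y, p_x) ≈ 30.97°.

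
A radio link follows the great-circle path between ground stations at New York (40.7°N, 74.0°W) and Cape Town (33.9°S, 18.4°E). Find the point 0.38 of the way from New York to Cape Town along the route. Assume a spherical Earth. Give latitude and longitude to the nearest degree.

Write both endpoints as unit vectors p₁, p₂ with components (cos φ cos λ, cos φ sin λ, sin φ).
The central angle between the endpoints is δ = arccos(p₁·p₂) ≈ 1.971 rad (113.0°).
Interpolate at f = 0.38 with slerp weights a = sin((1−f)δ)/sin δ ≈ 1.021, b = sin(fδ)/sin δ ≈ 0.740.
p = a·p₁ + b·p₂ ≈ (0.796, -0.550, 0.253); φ = arcsin(p_z) ≈ 14.66°, λ = atan2(p_y, p_x) ≈ -34.65°.

≈ 15°N, 35°W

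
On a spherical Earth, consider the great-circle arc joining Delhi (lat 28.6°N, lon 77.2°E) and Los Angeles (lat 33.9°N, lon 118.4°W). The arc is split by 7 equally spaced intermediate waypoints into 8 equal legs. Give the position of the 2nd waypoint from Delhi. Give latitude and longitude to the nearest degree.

≈ lat 56°N, lon 90°E

Convert each endpoint to a unit vector on the sphere (x = cos φ cos λ, y = cos φ sin λ, z = sin φ).
The central angle between the endpoints is δ = arccos(p₁·p₂) ≈ 2.021 rad (115.8°).
Interpolate at f = 2/8 with slerp weights a = sin((1−f)δ)/sin δ ≈ 1.109, b = sin(fδ)/sin δ ≈ 0.537.
p = a·p₁ + b·p₂ ≈ (0.004, 0.557, 0.831); φ = arcsin(p_z) ≈ 56.16°, λ = atan2(p_y, p_x) ≈ 89.64°.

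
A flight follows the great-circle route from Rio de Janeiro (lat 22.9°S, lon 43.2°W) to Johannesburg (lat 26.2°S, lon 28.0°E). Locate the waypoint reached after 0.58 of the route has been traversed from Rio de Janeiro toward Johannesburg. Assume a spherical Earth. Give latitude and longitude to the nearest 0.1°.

From cos δ = sin φ₁ sin φ₂ + cos φ₁ cos φ₂ cos Δλ, the central angle is δ ≈ 1.117 rad (64.0°).
Interpolate at f = 0.58 with slerp weights a = sin((1−f)δ)/sin δ ≈ 0.503, b = sin(fδ)/sin δ ≈ 0.671.
p = a·p₁ + b·p₂ ≈ (0.870, -0.034, -0.492); φ = arcsin(p_z) ≈ -29.49°, λ = atan2(p_y, p_x) ≈ -2.26°.

≈ lat 29.5°S, lon 2.3°W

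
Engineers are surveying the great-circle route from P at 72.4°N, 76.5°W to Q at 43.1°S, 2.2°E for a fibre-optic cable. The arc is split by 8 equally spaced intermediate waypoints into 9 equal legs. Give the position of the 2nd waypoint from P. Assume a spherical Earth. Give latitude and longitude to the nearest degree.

≈ 51°N, 34°W

Convert each endpoint to a unit vector on the sphere (x = cos φ cos λ, y = cos φ sin λ, z = sin φ).
The central angle between the endpoints is δ = arccos(p₁·p₂) ≈ 2.224 rad (127.4°).
Interpolate at f = 2/9 with slerp weights a = sin((1−f)δ)/sin δ ≈ 1.244, b = sin(fδ)/sin δ ≈ 0.598.
p = a·p₁ + b·p₂ ≈ (0.524, -0.349, 0.777); φ = arcsin(p_z) ≈ 51.00°, λ = atan2(p_y, p_x) ≈ -33.67°.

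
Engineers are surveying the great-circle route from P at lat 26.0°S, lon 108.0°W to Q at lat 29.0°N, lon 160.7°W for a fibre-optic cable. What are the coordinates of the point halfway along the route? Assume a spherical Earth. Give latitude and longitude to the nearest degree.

≈ lat 2°N, lon 134°W

The haversine formula gives a central angle δ ≈ 1.304 rad (74.7°) between the endpoints.
Interpolate at f = 1/2 with slerp weights a = sin((1−f)δ)/sin δ ≈ 0.629, b = sin(fδ)/sin δ ≈ 0.629.
p = a·p₁ + b·p₂ ≈ (-0.694, -0.719, 0.029); φ = arcsin(p_z) ≈ 1.67°, λ = atan2(p_y, p_x) ≈ -133.96°.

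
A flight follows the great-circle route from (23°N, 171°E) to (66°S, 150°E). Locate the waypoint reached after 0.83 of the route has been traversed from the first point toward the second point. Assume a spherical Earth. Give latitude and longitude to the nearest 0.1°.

Write both endpoints as unit vectors p₁, p₂ with components (cos φ cos λ, cos φ sin λ, sin φ).
The central angle between the endpoints is δ = arccos(p₁·p₂) ≈ 1.578 rad (90.4°).
Interpolate at f = 0.83 with slerp weights a = sin((1−f)δ)/sin δ ≈ 0.265, b = sin(fδ)/sin δ ≈ 0.966.
p = a·p₁ + b·p₂ ≈ (-0.581, 0.235, -0.779); φ = arcsin(p_z) ≈ -51.18°, λ = atan2(p_y, p_x) ≈ 158.02°.

≈ (51.2°S, 158.0°E)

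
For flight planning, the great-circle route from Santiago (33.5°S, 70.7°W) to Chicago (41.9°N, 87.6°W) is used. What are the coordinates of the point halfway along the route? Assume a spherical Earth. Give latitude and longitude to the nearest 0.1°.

Write both endpoints as unit vectors p₁, p₂ with components (cos φ cos λ, cos φ sin λ, sin φ).
The central angle between the endpoints is δ = arccos(p₁·p₂) ≈ 1.344 rad (77.0°).
Interpolate at f = 1/2 with slerp weights a = sin((1−f)δ)/sin δ ≈ 0.639, b = sin(fδ)/sin δ ≈ 0.639.
p = a·p₁ + b·p₂ ≈ (0.196, -0.978, 0.074); φ = arcsin(p_z) ≈ 4.25°, λ = atan2(p_y, p_x) ≈ -78.67°.

≈ 4.2°N, 78.7°W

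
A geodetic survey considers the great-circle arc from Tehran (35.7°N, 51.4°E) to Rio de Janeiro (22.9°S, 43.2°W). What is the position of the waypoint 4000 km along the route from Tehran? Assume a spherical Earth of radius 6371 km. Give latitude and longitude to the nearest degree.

≈ 20°N, 15°E

The haversine formula gives a central angle δ ≈ 1.862 rad (106.7°) between the endpoints. The total great-circle distance is δ·R ≈ 1.862 × 6371 ≈ 11863 km, so the target fraction is f = 4000/11863 ≈ 0.337.
Interpolate at f ≈ 0.337 with slerp weights a = sin((1−f)δ)/sin δ ≈ 0.985, b = sin(fδ)/sin δ ≈ 0.613.
p = a·p₁ + b·p₂ ≈ (0.911, 0.239, 0.336); φ = arcsin(p_z) ≈ 19.66°, λ = atan2(p_y, p_x) ≈ 14.68°.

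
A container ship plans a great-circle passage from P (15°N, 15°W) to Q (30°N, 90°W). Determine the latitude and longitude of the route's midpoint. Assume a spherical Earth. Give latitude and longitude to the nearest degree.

≈ (28°N, 50°W)

The haversine formula gives a central angle δ ≈ 1.218 rad (69.8°) between the endpoints.
Interpolate at f = 1/2 with slerp weights a = sin((1−f)δ)/sin δ ≈ 0.610, b = sin(fδ)/sin δ ≈ 0.610.
p = a·p₁ + b·p₂ ≈ (0.569, -0.680, 0.463); φ = arcsin(p_z) ≈ 27.55°, λ = atan2(p_y, p_x) ≈ -50.10°.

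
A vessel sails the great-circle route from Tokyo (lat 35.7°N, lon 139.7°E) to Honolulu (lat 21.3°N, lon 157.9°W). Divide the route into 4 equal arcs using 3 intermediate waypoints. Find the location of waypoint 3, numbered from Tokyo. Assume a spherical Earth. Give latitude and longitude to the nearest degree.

Write both endpoints as unit vectors p₁, p₂ with components (cos φ cos λ, cos φ sin λ, sin φ).
The central angle between the endpoints is δ = arccos(p₁·p₂) ≈ 0.973 rad (55.8°).
Interpolate at f = 3/4 with slerp weights a = sin((1−f)δ)/sin δ ≈ 0.291, b = sin(fδ)/sin δ ≈ 0.807.
p = a·p₁ + b·p₂ ≈ (-0.877, -0.130, 0.463); φ = arcsin(p_z) ≈ 27.58°, λ = atan2(p_y, p_x) ≈ -171.59°.

≈ lat 28°N, lon 172°W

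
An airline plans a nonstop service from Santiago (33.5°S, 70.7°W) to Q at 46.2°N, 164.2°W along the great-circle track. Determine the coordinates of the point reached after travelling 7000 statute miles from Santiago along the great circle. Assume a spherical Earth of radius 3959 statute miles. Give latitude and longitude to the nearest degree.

Write both endpoints as unit vectors p₁, p₂ with components (cos φ cos λ, cos φ sin λ, sin φ).
The central angle between the endpoints is δ = arccos(p₁·p₂) ≈ 2.019 rad (115.7°). The total great-circle distance is δ·R ≈ 2.019 × 3959 ≈ 7994 mi, so the target fraction is f = 7000/7994 ≈ 0.876.
Interpolate at f ≈ 0.876 with slerp weights a = sin((1−f)δ)/sin δ ≈ 0.276, b = sin(fδ)/sin δ ≈ 1.088.
p = a·p₁ + b·p₂ ≈ (-0.649, -0.422, 0.633); φ = arcsin(p_z) ≈ 39.29°, λ = atan2(p_y, p_x) ≈ -146.95°.

≈ 39°N, 147°W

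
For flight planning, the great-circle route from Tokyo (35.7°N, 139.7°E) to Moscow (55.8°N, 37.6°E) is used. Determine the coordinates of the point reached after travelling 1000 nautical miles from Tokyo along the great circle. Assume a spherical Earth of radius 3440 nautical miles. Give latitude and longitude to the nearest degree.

≈ 48°N, 125°E

The haversine formula gives a central angle δ ≈ 1.173 rad (67.2°) between the endpoints. The total great-circle distance is δ·R ≈ 1.173 × 3440 ≈ 4037 nmi, so the target fraction is f = 1000/4037 ≈ 0.248.
Interpolate at f ≈ 0.248 with slerp weights a = sin((1−f)δ)/sin δ ≈ 0.838, b = sin(fδ)/sin δ ≈ 0.311.
p = a·p₁ + b·p₂ ≈ (-0.380, 0.547, 0.746); φ = arcsin(p_z) ≈ 48.24°, λ = atan2(p_y, p_x) ≈ 124.84°.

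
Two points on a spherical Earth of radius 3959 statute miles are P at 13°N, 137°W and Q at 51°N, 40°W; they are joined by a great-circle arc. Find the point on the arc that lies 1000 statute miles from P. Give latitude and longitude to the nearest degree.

≈ 24°N, 127°W

The haversine formula gives a central angle δ ≈ 1.471 rad (84.3°) between the endpoints. The total great-circle distance is δ·R ≈ 1.471 × 3959 ≈ 5822 mi, so the target fraction is f = 1000/5822 ≈ 0.172.
Interpolate at f ≈ 0.172 with slerp weights a = sin((1−f)δ)/sin δ ≈ 0.943, b = sin(fδ)/sin δ ≈ 0.251.
p = a·p₁ + b·p₂ ≈ (-0.551, -0.728, 0.407); φ = arcsin(p_z) ≈ 24.04°, λ = atan2(p_y, p_x) ≈ -127.11°.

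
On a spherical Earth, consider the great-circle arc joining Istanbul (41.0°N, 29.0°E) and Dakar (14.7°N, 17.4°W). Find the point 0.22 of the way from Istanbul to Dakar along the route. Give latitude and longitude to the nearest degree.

From cos δ = sin φ₁ sin φ₂ + cos φ₁ cos φ₂ cos Δλ, the central angle is δ ≈ 0.837 rad (47.9°).
Interpolate at f = 0.22 with slerp weights a = sin((1−f)δ)/sin δ ≈ 0.818, b = sin(fδ)/sin δ ≈ 0.247.
p = a·p₁ + b·p₂ ≈ (0.767, 0.228, 0.599); φ = arcsin(p_z) ≈ 36.81°, λ = atan2(p_y, p_x) ≈ 16.54°.

≈ (37°N, 17°E)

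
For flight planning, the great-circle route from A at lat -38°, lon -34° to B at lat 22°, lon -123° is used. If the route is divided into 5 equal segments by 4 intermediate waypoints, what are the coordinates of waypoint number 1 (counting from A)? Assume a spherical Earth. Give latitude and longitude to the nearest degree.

Write both endpoints as unit vectors p₁, p₂ with components (cos φ cos λ, cos φ sin λ, sin φ).
The central angle between the endpoints is δ = arccos(p₁·p₂) ≈ 1.790 rad (102.6°).
Interpolate at f = 1/5 with slerp weights a = sin((1−f)δ)/sin δ ≈ 1.015, b = sin(fδ)/sin δ ≈ 0.359.
p = a·p₁ + b·p₂ ≈ (0.482, -0.726, -0.490); φ = arcsin(p_z) ≈ -29.36°, λ = atan2(p_y, p_x) ≈ -56.46°.

≈ lat -29°, lon -56°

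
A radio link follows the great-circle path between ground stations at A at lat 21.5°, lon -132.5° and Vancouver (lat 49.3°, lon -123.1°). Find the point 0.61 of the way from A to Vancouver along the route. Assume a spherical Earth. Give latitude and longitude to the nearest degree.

Convert each endpoint to a unit vector on the sphere (x = cos φ cos λ, y = cos φ sin λ, z = sin φ).
The central angle between the endpoints is δ = arccos(p₁·p₂) ≈ 0.502 rad (28.8°).
Interpolate at f = 0.61 with slerp weights a = sin((1−f)δ)/sin δ ≈ 0.404, b = sin(fδ)/sin δ ≈ 0.627.
p = a·p₁ + b·p₂ ≈ (-0.477, -0.620, 0.623); φ = arcsin(p_z) ≈ 38.55°, λ = atan2(p_y, p_x) ≈ -127.61°.

≈ lat 39°, lon -128°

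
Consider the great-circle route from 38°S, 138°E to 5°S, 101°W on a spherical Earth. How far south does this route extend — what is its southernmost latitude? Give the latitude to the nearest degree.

≈ 44°S

The great circle lies in the plane with unit normal n̂ = (p₁ × p₂)/|p₁ × p₂|.
Here n̂_z ≈ +0.719; the vertex latitude is φ_max = arccos|n̂_z| ≈ 44.1°.
Check via Clairaut: cos φ_max = |cos φ₁| · sin C = cos(38.0°)·sin(114.2°) ≈ 0.719, again giving ≈ 44.1°.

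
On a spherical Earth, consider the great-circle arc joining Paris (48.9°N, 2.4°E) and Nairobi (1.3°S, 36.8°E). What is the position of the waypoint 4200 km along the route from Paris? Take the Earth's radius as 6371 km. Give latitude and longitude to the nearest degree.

Write both endpoints as unit vectors p₁, p₂ with components (cos φ cos λ, cos φ sin λ, sin φ).
The central angle between the endpoints is δ = arccos(p₁·p₂) ≈ 1.018 rad (58.3°). The total great-circle distance is δ·R ≈ 1.018 × 6371 ≈ 6485 km, so the target fraction is f = 4200/6485 ≈ 0.648.
Interpolate at f ≈ 0.648 with slerp weights a = sin((1−f)δ)/sin δ ≈ 0.412, b = sin(fδ)/sin δ ≈ 0.720.
p = a·p₁ + b·p₂ ≈ (0.847, 0.442, 0.294); φ = arcsin(p_z) ≈ 17.13°, λ = atan2(p_y, p_x) ≈ 27.58°.

≈ (17°N, 28°E)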